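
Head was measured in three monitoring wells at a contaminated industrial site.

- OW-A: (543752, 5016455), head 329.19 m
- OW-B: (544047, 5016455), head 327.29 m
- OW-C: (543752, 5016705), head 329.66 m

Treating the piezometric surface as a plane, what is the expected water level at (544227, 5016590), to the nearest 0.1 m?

326.4 m

∂h/∂x = (327.29 − 329.19) / (544047 − 543752) = -0.006441
∂h/∂y = (329.66 − 329.19) / (5016705 − 5016455) = +0.001880
h(544227, 5016590) = 329.19 + (-0.006441)·(475) + (+0.001880)·(135) = 329.19 -3.059 +0.254 = 326.384 m.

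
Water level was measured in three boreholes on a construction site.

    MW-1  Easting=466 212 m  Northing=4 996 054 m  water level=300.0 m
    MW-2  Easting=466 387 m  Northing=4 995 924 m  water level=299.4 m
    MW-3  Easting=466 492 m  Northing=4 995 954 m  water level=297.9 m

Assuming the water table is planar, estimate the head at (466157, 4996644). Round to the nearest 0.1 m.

Taking MW-1 as reference: MW-2−MW-1 = (175, -130, -0.6); MW-3−MW-1 = (280, -100, -2.1).
Solve a·Δx + b·Δy = Δh: det = 175·(-100) − 280·(-130) = 18900.
∂h/∂x = [(-0.6)·(-100) − (-2.1)·(-130)] / 18900 = -0.01127
∂h/∂y = [175·(-2.1) − 280·(-0.6)] / 18900 = -0.01056
h(466157, 4996644) = 300.0 + (-0.01127)·(-55) + (-0.01056)·(590) = 300.0 +0.620 -6.228 = 294.392 m.

294.4 m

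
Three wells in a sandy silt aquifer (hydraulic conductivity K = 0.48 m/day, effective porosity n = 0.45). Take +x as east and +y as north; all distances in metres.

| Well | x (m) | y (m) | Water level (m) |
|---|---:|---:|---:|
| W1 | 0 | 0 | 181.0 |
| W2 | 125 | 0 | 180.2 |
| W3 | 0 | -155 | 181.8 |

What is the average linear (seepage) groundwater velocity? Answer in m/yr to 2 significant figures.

∂h/∂x = (180.2 − 181.0) / (125 − 0) = -0.006400
∂h/∂y = (181.8 − 181.0) / (-155 − 0) = -0.005161
|∇h| = √(-0.006400² + -0.005161²) = 0.008222
Seepage velocity v = K·i/n = 0.48 × 0.008222 / 0.45 = 0.00877 m/day = 3.203 m/yr.

3.2 m/yr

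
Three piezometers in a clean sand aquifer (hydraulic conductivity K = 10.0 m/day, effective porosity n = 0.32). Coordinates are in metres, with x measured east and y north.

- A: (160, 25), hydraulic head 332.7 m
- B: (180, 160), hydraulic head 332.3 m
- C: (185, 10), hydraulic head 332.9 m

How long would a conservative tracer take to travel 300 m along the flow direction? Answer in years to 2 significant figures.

3.8 years

With h = a·x + b·y + c and A as origin, the differences give:
  20·a + 135·b = -0.4
  25·a + (-15)·b = +0.2
Eliminate b (×(-15) and ×135, subtract): -3675·a = -21.00 → a = ∂h/∂x = +0.005714
Back-substitute: b = ∂h/∂y = -0.003810.
|∇h| = √(0.005714² + -0.003810²) = 0.006868
Seepage velocity v = K·i/n = 10.0 × 0.006868 / 0.32 = 0.2146 m/day.
t = 300 / 0.2146 = 1398 days = 3.83 years.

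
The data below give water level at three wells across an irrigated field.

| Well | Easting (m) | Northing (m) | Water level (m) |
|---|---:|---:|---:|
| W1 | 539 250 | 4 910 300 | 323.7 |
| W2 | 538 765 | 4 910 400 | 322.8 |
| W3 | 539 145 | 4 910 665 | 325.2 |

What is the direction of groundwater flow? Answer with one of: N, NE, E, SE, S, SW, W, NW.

SW

Differences from W1: to W2 (Δx, Δy, Δh) = (-485, 100, -0.9); to W3 = (-105, 365, +1.5).
Determinant of the coordinate differences = (-485)·365 − (-105)·100 = -166525.
∂h/∂x = [(-0.9)·365 − (+1.5)·100] / -166525 = +0.002873
∂h/∂y = [(-485)·(+1.5) − (-105)·(-0.9)] / -166525 = +0.004936
Flow = −∇h = (-0.002873 east, -0.004936 north), which points southwest.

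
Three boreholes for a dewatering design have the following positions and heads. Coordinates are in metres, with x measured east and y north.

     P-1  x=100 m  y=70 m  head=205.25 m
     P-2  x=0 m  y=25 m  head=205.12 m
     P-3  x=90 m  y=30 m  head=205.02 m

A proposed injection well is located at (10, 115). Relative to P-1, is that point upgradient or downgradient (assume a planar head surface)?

Taking P-1 as reference: P-2−P-1 = (-100, -45, -0.13); P-3−P-1 = (-10, -40, -0.23).
Determinant of the coordinate differences = (-100)·(-40) − (-10)·(-45) = 3550.
∂h/∂x = [(-0.13)·(-40) − (-0.23)·(-45)] / 3550 = -0.001451
∂h/∂y = [(-100)·(-0.23) − (-10)·(-0.13)] / 3550 = +0.006113
Head at (10, 115) = 205.25 + (-0.001451)·(-90) + (+0.006113)·(45) = 205.66 m.
That is higher than the 205.25 m at P-1, so the point is upgradient.

upgradient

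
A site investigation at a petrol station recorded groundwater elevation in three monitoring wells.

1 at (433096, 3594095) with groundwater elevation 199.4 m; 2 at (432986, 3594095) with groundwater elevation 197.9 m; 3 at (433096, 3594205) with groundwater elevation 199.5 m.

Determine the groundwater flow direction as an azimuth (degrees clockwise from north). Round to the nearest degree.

266°

∂h/∂x = (197.9 − 199.4) / (432986 − 433096) = +0.01364
∂h/∂y = (199.5 − 199.4) / (3594205 − 3594095) = +0.0009091
Flow direction (−∇h) has components (-0.01364 E, -0.0009091 N).
Azimuth = atan2(E, N) = atan2(-0.01364, -0.0009091) = 266.2° ≈ 266°.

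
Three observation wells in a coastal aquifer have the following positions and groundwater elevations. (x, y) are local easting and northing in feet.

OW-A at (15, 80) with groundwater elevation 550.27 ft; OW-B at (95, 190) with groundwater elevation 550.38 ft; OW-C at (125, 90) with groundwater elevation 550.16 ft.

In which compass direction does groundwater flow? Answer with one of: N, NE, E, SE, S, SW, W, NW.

Taking OW-A as reference: OW-B−OW-A = (80, 110, +0.11); OW-C−OW-A = (110, 10, -0.11).
Solve a·Δx + b·Δy = Δh: det = 80·10 − 110·110 = -11300.
∂h/∂x = [(+0.11)·10 − (-0.11)·110] / -11300 = -0.001168
∂h/∂y = [80·(-0.11) − 110·(+0.11)] / -11300 = +0.001850
Flow = −∇h = (+0.001168 east, -0.001850 north), which points southeast.

SE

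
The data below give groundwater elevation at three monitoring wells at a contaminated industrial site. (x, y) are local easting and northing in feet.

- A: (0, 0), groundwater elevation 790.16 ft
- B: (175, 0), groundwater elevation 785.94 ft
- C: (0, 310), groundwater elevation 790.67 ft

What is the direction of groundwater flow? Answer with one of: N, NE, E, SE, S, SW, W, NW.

∂h/∂x = (785.94 − 790.16) / (175 − 0) = -0.02411
∂h/∂y = (790.67 − 790.16) / (310 − 0) = +0.001645
Flow = −∇h = (+0.02411 east, -0.001645 north), which points east.

E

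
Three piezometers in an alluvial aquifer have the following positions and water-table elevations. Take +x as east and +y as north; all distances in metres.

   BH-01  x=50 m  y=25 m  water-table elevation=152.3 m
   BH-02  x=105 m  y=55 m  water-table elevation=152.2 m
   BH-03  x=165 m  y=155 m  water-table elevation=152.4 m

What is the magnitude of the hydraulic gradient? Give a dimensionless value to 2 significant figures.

0.0063

Taking BH-01 as reference: BH-02−BH-01 = (55, 30, -0.1); BH-03−BH-01 = (115, 130, +0.1).
Determinant of the coordinate differences = 55·130 − 115·30 = 3700.
∂h/∂x = [(-0.1)·130 − (+0.1)·30] / 3700 = -0.004324
∂h/∂y = [55·(+0.1) − 115·(-0.1)] / 3700 = +0.004595
|∇h| = √(-0.004324² + 0.004595²) = 0.00631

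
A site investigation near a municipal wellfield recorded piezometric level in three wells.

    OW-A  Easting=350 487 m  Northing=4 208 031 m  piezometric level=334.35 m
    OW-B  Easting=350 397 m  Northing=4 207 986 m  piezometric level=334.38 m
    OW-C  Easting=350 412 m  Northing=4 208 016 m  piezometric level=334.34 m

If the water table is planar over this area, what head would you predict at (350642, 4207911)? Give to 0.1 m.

334.6 m

Differences from OW-A: to OW-B (Δx, Δy, Δh) = (-90, -45, +0.03); to OW-C = (-75, -15, -0.01).
Solve a·Δx + b·Δy = Δh: det = (-90)·(-15) − (-75)·(-45) = -2025.
∂h/∂x = [(+0.03)·(-15) − (-0.01)·(-45)] / -2025 = +0.0004444
∂h/∂y = [(-90)·(-0.01) − (-75)·(+0.03)] / -2025 = -0.001556
h(350642, 4207911) = 334.35 + (+0.0004444)·(155) + (-0.001556)·(-120) = 334.35 +0.069 +0.187 = 334.606 m.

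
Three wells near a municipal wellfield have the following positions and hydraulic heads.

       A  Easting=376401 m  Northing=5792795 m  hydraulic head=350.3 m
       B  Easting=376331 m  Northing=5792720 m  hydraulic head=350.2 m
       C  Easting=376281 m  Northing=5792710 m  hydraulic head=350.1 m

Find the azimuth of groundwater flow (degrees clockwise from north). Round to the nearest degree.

287°

Differences from A: to B (Δx, Δy, Δh) = (-70, -75, -0.1); to C = (-120, -85, -0.2).
Determinant of the coordinate differences = (-70)·(-85) − (-120)·(-75) = -3050.
∂h/∂x = [(-0.1)·(-85) − (-0.2)·(-75)] / -3050 = +0.002131
∂h/∂y = [(-70)·(-0.2) − (-120)·(-0.1)] / -3050 = -0.0006557
Flow direction (−∇h) has components (-0.002131 E, +0.0006557 N).
Azimuth = atan2(E, N) = atan2(-0.002131, +0.0006557) = 287.1° ≈ 287°.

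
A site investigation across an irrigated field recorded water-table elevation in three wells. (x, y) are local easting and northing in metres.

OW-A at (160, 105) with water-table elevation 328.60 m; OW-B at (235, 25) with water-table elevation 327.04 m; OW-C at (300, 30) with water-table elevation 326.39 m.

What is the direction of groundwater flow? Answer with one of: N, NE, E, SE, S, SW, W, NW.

Taking OW-A as reference: OW-B−OW-A = (75, -80, -1.56); OW-C−OW-A = (140, -75, -2.21).
Solve a·Δx + b·Δy = Δh: det = 75·(-75) − 140·(-80) = 5575.
∂h/∂x = [(-1.56)·(-75) − (-2.21)·(-80)] / 5575 = -0.01073
∂h/∂y = [75·(-2.21) − 140·(-1.56)] / 5575 = +0.009444
Flow = −∇h = (+0.01073 east, -0.009444 north), which points southeast.

SE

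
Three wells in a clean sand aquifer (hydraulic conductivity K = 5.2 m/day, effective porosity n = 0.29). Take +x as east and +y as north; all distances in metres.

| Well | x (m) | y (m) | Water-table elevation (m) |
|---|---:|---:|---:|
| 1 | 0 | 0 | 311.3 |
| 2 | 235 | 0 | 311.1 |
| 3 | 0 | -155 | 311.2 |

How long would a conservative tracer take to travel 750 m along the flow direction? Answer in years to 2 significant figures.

∂h/∂x = (311.1 − 311.3) / (235 − 0) = -0.0008511
∂h/∂y = (311.2 − 311.3) / (-155 − 0) = +0.0006452
|∇h| = √(-0.0008511² + 0.0006452²) = 0.001068
Seepage velocity v = K·i/n = 5.2 × 0.001068 / 0.29 = 0.01915 m/day.
t = 750 / 0.01915 = 3.916e+04 days = 107 years.

110 years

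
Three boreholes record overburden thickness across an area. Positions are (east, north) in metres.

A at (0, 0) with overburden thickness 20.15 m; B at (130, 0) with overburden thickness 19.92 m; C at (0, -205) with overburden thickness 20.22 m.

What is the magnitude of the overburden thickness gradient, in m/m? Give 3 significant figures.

∂d/∂x = (19.92 − 20.15) / (130 − 0) = -0.001769
∂d/∂y = (20.22 − 20.15) / (-205 − 0) = -0.0003415
|∇f| = √(-0.001769² + -0.0003415²) = 0.001802 m/m

0.00180 m/m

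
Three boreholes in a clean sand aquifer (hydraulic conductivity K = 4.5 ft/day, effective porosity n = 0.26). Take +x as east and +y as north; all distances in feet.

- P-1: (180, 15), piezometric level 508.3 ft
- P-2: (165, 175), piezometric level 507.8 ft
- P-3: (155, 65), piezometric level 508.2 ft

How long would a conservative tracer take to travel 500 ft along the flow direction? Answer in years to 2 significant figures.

18 years

With h = a·x + b·y + c and P-1 as origin, the differences give:
  (-15)·a + 160·b = -0.5
  (-25)·a + 50·b = -0.1
Eliminate b (×50 and ×160, subtract): 3250·a = -9.00 → a = ∂h/∂x = -0.002769
Back-substitute: b = ∂h/∂y = -0.003385.
|∇h| = √(-0.002769² + -0.003385²) = 0.004373
Seepage velocity v = K·i/n = 4.5 × 0.004373 / 0.26 = 0.07569 ft/day.
t = 500 / 0.07569 = 6606 days = 18.1 years.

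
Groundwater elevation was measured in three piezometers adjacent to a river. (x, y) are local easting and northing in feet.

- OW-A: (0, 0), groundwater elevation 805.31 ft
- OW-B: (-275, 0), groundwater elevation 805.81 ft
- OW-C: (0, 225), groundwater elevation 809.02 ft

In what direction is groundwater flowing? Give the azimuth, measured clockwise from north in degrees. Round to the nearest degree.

174°

∂h/∂x = (805.81 − 805.31) / (-275 − 0) = -0.001818
∂h/∂y = (809.02 − 805.31) / (225 − 0) = +0.01649
Flow direction (−∇h) has components (+0.001818 E, -0.01649 N).
Azimuth = atan2(E, N) = atan2(+0.001818, -0.01649) = 173.7° ≈ 174°.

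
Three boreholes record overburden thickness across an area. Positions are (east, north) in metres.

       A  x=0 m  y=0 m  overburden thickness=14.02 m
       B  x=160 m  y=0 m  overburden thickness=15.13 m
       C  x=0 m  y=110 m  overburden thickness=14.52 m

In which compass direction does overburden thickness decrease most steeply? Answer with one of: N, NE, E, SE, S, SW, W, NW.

SW

∂d/∂x = (15.13 − 14.02) / (160 − 0) = +0.006938
∂d/∂y = (14.52 − 14.02) / (110 − 0) = +0.004545
Steepest decrease is along −∇f = (-0.006938 E, -0.004545 N) → southwest.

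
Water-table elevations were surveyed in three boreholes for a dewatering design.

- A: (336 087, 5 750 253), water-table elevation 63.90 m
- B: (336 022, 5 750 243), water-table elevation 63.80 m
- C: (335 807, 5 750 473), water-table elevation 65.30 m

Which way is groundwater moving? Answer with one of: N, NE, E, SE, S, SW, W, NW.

S

Three-point gradient (reference A): Δ to B = (-65, -10, -0.10), Δ to C = (-280, 220, +1.40).
∂h/∂x = +0.0004678, ∂h/∂y = +0.006959 (det = -17100).
Flow = −∇h = (-0.0004678 east, -0.006959 north), which points south.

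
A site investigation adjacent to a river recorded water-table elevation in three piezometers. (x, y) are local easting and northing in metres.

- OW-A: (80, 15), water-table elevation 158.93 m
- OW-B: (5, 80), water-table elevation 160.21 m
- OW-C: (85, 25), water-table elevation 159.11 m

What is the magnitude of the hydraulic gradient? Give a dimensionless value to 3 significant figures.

0.0185

Three-point gradient (reference OW-A): Δ to OW-B = (-75, 65, +1.28), Δ to OW-C = (5, 10, +0.18).
∂h/∂x = -0.001023, ∂h/∂y = +0.01851 (det = -1075).
|∇h| = √(-0.001023² + 0.01851²) = 0.01854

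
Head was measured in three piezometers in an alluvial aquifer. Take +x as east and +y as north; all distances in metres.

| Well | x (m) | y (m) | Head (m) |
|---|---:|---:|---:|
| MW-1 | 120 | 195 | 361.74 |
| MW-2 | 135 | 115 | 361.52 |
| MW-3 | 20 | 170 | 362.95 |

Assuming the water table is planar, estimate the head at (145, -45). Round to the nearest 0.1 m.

361.3 m

With h = a·x + b·y + c and MW-1 as origin, the differences give:
  15·a + (-80)·b = -0.22
  (-100)·a + (-25)·b = +1.21
Eliminate b (×(-25) and ×(-80), subtract): -8375·a = 102.300 → a = ∂h/∂x = -0.01221
Back-substitute: b = ∂h/∂y = +0.0004597.
h(145, -45) = 361.74 + (-0.01221)·(25) + (+0.0004597)·(-240) = 361.74 -0.305 -0.110 = 361.324 m.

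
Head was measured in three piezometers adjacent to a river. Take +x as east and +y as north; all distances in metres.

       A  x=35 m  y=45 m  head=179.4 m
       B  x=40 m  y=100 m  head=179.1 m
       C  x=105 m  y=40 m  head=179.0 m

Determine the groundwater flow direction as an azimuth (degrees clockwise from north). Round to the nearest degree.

Differences from A: to B (Δx, Δy, Δh) = (5, 55, -0.3); to C = (70, -5, -0.4).
Determinant of the coordinate differences = 5·(-5) − 70·55 = -3875.
∂h/∂x = [(-0.3)·(-5) − (-0.4)·55] / -3875 = -0.006065
∂h/∂y = [5·(-0.4) − 70·(-0.3)] / -3875 = -0.004903
Flow direction (−∇h) has components (+0.006065 E, +0.004903 N).
Azimuth = atan2(E, N) = atan2(+0.006065, +0.004903) = 51.0° ≈ 051°.

051°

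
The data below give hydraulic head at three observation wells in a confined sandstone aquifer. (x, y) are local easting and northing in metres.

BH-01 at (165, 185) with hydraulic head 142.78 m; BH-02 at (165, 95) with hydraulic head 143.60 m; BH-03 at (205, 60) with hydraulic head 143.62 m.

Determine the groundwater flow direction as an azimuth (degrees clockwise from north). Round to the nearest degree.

039°

Taking BH-01 as reference: BH-02−BH-01 = (0, -90, +0.82); BH-03−BH-01 = (40, -125, +0.84).
Solve a·Δx + b·Δy = Δh: det = 0·(-125) − 40·(-90) = 3600.
∂h/∂x = [(+0.82)·(-125) − (+0.84)·(-90)] / 3600 = -0.007472
∂h/∂y = [0·(+0.84) − 40·(+0.82)] / 3600 = -0.009111
Flow direction (−∇h) has components (+0.007472 E, +0.009111 N).
Azimuth = atan2(E, N) = atan2(+0.007472, +0.009111) = 39.4° ≈ 039°.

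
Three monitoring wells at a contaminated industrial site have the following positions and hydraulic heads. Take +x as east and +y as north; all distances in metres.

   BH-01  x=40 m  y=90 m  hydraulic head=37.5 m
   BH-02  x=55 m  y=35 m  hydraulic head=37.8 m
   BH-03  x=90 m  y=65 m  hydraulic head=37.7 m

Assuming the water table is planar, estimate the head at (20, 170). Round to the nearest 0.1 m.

With h = a·x + b·y + c and BH-01 as origin, the differences give:
  15·a + (-55)·b = +0.3
  50·a + (-25)·b = +0.2
Eliminate b (×(-25) and ×(-55), subtract): 2375·a = 3.50 → a = ∂h/∂x = +0.001474
Back-substitute: b = ∂h/∂y = -0.005053.
h(20, 170) = 37.5 + (+0.001474)·(-20) + (-0.005053)·(80) = 37.5 -0.029 -0.404 = 37.066 m.

37.1 m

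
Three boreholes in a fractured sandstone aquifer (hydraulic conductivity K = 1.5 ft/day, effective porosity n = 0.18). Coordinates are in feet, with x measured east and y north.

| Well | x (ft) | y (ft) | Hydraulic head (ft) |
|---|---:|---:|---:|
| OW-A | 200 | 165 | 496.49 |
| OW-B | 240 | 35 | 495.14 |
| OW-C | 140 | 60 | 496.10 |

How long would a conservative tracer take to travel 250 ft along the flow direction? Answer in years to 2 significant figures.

7.4 years

Three-point gradient (reference OW-A): Δ to OW-B = (40, -130, -1.35), Δ to OW-C = (-60, -105, -0.39).
∂h/∂x = -0.007588, ∂h/∂y = +0.008050 (det = -12000).
|∇h| = √(-0.007588² + 0.008050²) = 0.01106
Seepage velocity v = K·i/n = 1.5 × 0.01106 / 0.18 = 0.09217 ft/day.
t = 250 / 0.09217 = 2712 days = 7.43 years.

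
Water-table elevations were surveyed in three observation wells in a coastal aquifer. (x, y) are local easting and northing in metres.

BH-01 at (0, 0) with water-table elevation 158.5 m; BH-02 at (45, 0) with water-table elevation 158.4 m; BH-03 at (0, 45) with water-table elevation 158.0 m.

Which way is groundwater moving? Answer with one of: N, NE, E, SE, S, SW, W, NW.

N

∂h/∂x = (158.4 − 158.5) / (45 − 0) = -0.002222
∂h/∂y = (158.0 − 158.5) / (45 − 0) = -0.01111
Flow = −∇h = (+0.002222 east, +0.01111 north), which points north.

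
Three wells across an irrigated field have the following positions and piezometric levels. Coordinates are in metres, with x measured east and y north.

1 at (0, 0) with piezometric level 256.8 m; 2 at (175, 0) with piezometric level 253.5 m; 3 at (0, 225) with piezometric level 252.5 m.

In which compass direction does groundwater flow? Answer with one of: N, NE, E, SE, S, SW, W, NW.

NE

∂h/∂x = (253.5 − 256.8) / (175 − 0) = -0.01886
∂h/∂y = (252.5 − 256.8) / (225 − 0) = -0.01911
Flow = −∇h = (+0.01886 east, +0.01911 north), which points northeast.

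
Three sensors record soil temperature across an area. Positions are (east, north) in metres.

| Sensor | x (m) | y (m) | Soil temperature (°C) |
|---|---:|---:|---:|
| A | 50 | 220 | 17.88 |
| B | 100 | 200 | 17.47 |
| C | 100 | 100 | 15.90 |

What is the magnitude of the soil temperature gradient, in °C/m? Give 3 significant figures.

Taking A as reference: B−A = (50, -20, -0.41); C−A = (50, -120, -1.98).
Determinant of the coordinate differences = 50·(-120) − 50·(-20) = -5000.
∂T/∂x = [(-0.41)·(-120) − (-1.98)·(-20)] / -5000 = -0.001920
∂T/∂y = [50·(-1.98) − 50·(-0.41)] / -5000 = +0.01570
|∇f| = √(-0.001920² + 0.01570²) = 0.01582 °C/m

0.0158 °C/m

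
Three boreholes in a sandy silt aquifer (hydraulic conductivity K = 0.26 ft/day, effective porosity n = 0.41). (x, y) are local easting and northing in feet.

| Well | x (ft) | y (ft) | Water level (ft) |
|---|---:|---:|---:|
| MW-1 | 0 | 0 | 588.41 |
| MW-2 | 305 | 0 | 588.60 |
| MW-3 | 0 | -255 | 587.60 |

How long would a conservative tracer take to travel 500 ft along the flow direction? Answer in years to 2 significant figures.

∂h/∂x = (588.60 − 588.41) / (305 − 0) = +0.0006230
∂h/∂y = (587.60 − 588.41) / (-255 − 0) = +0.003176
|∇h| = √(0.0006230² + 0.003176²) = 0.003237
Seepage velocity v = K·i/n = 0.26 × 0.003237 / 0.41 = 0.002053 ft/day.
t = 500 / 0.002053 = 2.435e+05 days = 667 years.

670 years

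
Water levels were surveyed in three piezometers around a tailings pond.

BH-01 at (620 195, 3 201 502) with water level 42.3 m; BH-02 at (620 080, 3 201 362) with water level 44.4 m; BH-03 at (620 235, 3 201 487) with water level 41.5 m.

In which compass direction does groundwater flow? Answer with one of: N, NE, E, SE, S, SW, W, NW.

E

Taking BH-01 as reference: BH-02−BH-01 = (-115, -140, +2.1); BH-03−BH-01 = (40, -15, -0.8).
Solve a·Δx + b·Δy = Δh: det = (-115)·(-15) − 40·(-140) = 7325.
∂h/∂x = [(+2.1)·(-15) − (-0.8)·(-140)] / 7325 = -0.01959
∂h/∂y = [(-115)·(-0.8) − 40·(+2.1)] / 7325 = +0.001092
Flow = −∇h = (+0.01959 east, -0.001092 north), which points east.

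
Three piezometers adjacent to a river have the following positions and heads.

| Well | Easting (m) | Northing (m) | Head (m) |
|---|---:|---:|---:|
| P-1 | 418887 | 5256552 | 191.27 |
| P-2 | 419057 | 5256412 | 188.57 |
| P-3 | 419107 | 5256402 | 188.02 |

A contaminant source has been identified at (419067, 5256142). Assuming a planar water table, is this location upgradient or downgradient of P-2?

With h = a·x + b·y + c and P-1 as origin, the differences give:
  170·a + (-140)·b = -2.70
  220·a + (-150)·b = -3.25
Eliminate b (×(-150) and ×(-140), subtract): 5300·a = -50.000 → a = ∂h/∂x = -0.009434
Back-substitute: b = ∂h/∂y = +0.007830.
Head at (419067, 5256142) = 191.27 + (-0.009434)·(180) + (+0.007830)·(-410) = 186.36 m.
That is lower than the 188.57 m at P-2, so the point is downgradient.

downgradient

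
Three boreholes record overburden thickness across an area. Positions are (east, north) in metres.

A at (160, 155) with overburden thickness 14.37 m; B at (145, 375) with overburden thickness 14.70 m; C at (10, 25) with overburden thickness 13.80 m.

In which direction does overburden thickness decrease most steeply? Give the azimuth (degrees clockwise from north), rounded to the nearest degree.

235°

With d = a·x + b·y + c and A as origin, the differences give:
  (-15)·a + 220·b = +0.33
  (-150)·a + (-130)·b = -0.57
Eliminate b (×(-130) and ×220, subtract): 34950·a = 82.500 → a = ∂d/∂x = +0.002361
Back-substitute: b = ∂d/∂y = +0.001661.
Steepest decrease is along −∇f: components (-0.002361 E, -0.001661 N).
Azimuth = atan2(-0.002361, -0.001661) = 234.9° ≈ 235°.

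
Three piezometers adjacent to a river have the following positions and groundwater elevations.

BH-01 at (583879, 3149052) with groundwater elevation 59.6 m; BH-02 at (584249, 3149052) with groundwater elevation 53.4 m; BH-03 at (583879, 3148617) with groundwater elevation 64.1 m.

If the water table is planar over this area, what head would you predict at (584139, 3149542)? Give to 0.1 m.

∂h/∂x = (53.4 − 59.6) / (584249 − 583879) = -0.01676
∂h/∂y = (64.1 − 59.6) / (3148617 − 3149052) = -0.01034
h(584139, 3149542) = 59.6 + (-0.01676)·(260) + (-0.01034)·(490) = 59.6 -4.357 -5.069 = 50.174 m.

50.2 m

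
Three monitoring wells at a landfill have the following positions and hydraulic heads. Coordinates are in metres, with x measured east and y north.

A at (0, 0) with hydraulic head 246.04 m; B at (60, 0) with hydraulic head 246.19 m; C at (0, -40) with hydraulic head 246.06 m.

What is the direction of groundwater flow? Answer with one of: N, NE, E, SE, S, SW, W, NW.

∂h/∂x = (246.19 − 246.04) / (60 − 0) = +0.002500
∂h/∂y = (246.06 − 246.04) / (-40 − 0) = -0.0005000
Flow = −∇h = (-0.002500 east, +0.0005000 north), which points west.

W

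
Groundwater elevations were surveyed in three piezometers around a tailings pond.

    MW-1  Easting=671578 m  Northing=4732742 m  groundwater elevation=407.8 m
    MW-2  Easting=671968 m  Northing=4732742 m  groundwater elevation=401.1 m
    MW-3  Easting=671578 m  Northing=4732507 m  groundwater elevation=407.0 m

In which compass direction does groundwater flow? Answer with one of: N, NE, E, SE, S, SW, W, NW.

E

∂h/∂x = (401.1 − 407.8) / (671968 − 671578) = -0.01718
∂h/∂y = (407.0 − 407.8) / (4732507 − 4732742) = +0.003404
Flow = −∇h = (+0.01718 east, -0.003404 north), which points east.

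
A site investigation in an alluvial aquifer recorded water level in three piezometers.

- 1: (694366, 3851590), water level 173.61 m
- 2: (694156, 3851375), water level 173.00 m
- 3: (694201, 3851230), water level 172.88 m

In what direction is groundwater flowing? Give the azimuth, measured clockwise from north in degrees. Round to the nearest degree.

With h = a·x + b·y + c and 1 as origin, the differences give:
  (-210)·a + (-215)·b = -0.61
  (-165)·a + (-360)·b = -0.73
Eliminate b (×(-360) and ×(-215), subtract): 40125·a = 62.650 → a = ∂h/∂x = +0.001561
Back-substitute: b = ∂h/∂y = +0.001312.
Flow direction (−∇h) has components (-0.001561 E, -0.001312 N).
Azimuth = atan2(E, N) = atan2(-0.001561, -0.001312) = 230.0° ≈ 230°.

230°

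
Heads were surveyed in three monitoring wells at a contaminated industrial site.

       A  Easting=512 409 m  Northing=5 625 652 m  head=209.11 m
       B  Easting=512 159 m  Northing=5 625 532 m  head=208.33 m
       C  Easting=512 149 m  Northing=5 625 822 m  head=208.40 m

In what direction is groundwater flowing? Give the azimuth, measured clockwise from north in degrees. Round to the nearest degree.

263°

Three-point gradient (reference A): Δ to B = (-250, -120, -0.78), Δ to C = (-260, 170, -0.71).
∂h/∂x = +0.002955, ∂h/∂y = +0.0003433 (det = -73700).
Flow direction (−∇h) has components (-0.002955 E, -0.0003433 N).
Azimuth = atan2(E, N) = atan2(-0.002955, -0.0003433) = 263.4° ≈ 263°.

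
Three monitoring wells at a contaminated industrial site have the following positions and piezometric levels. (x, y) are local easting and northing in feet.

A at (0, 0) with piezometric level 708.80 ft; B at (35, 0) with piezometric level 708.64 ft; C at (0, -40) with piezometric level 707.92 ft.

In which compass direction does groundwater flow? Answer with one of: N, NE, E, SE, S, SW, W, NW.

∂h/∂x = (708.64 − 708.80) / (35 − 0) = -0.004571
∂h/∂y = (707.92 − 708.80) / (-40 − 0) = +0.02200
Flow = −∇h = (+0.004571 east, -0.02200 north), which points south.

S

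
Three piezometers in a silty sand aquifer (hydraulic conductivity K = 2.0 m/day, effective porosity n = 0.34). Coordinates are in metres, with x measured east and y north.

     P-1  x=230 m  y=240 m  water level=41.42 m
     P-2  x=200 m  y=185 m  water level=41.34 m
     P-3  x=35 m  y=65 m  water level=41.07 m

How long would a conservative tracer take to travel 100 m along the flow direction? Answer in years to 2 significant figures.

35 years

With h = a·x + b·y + c and P-1 as origin, the differences give:
  (-30)·a + (-55)·b = -0.08
  (-195)·a + (-175)·b = -0.35
Eliminate b (×(-175) and ×(-55), subtract): -5475·a = -5.250 → a = ∂h/∂x = +0.0009589
Back-substitute: b = ∂h/∂y = +0.0009315.
|∇h| = √(0.0009589² + 0.0009315²) = 0.001337
Seepage velocity v = K·i/n = 2.0 × 0.001337 / 0.34 = 0.007865 m/day.
t = 100 / 0.007865 = 1.271e+04 days = 34.8 years.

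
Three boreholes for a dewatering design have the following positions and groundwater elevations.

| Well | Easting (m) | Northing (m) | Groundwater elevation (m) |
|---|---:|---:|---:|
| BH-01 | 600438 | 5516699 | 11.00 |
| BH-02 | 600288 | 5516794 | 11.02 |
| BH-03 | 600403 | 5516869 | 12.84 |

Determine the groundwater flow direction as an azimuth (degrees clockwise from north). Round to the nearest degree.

Taking BH-01 as reference: BH-02−BH-01 = (-150, 95, +0.02); BH-03−BH-01 = (-35, 170, +1.84).
Determinant of the coordinate differences = (-150)·170 − (-35)·95 = -22175.
∂h/∂x = [(+0.02)·170 − (+1.84)·95] / -22175 = +0.007729
∂h/∂y = [(-150)·(+1.84) − (-35)·(+0.02)] / -22175 = +0.01241
Flow direction (−∇h) has components (-0.007729 E, -0.01241 N).
Azimuth = atan2(E, N) = atan2(-0.007729, -0.01241) = 211.9° ≈ 212°.

212°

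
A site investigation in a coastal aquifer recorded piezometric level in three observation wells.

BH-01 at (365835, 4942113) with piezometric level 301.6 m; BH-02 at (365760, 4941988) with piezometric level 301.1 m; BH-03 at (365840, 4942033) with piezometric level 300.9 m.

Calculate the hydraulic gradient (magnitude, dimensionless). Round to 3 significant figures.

Taking BH-01 as reference: BH-02−BH-01 = (-75, -125, -0.5); BH-03−BH-01 = (5, -80, -0.7).
Determinant of the coordinate differences = (-75)·(-80) − 5·(-125) = 6625.
∂h/∂x = [(-0.5)·(-80) − (-0.7)·(-125)] / 6625 = -0.007170
∂h/∂y = [(-75)·(-0.7) − 5·(-0.5)] / 6625 = +0.008302
|∇h| = √(-0.007170² + 0.008302²) = 0.01097

0.0110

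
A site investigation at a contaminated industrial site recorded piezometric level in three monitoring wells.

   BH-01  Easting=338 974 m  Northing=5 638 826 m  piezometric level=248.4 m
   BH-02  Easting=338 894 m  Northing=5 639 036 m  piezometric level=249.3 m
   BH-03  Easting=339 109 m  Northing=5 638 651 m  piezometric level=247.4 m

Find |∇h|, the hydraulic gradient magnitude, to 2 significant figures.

Taking BH-01 as reference: BH-02−BH-01 = (-80, 210, +0.9); BH-03−BH-01 = (135, -175, -1.0).
Solve a·Δx + b·Δy = Δh: det = (-80)·(-175) − 135·210 = -14350.
∂h/∂x = [(+0.9)·(-175) − (-1.0)·210] / -14350 = -0.003659
∂h/∂y = [(-80)·(-1.0) − 135·(+0.9)] / -14350 = +0.002892
|∇h| = √(-0.003659² + 0.002892²) = 0.004664

0.0047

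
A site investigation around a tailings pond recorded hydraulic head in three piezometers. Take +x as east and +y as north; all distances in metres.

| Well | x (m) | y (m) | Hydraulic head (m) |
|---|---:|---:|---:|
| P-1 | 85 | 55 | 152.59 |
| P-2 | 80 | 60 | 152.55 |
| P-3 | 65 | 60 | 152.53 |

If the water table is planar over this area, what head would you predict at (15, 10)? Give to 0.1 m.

152.8 m

Taking P-1 as reference: P-2−P-1 = (-5, 5, -0.04); P-3−P-1 = (-20, 5, -0.06).
Determinant of the coordinate differences = (-5)·5 − (-20)·5 = 75.
∂h/∂x = [(-0.04)·5 − (-0.06)·5] / 75 = +0.001333
∂h/∂y = [(-5)·(-0.06) − (-20)·(-0.04)] / 75 = -0.006667
h(15, 10) = 152.59 + (+0.001333)·(-70) + (-0.006667)·(-45) = 152.59 -0.093 +0.300 = 152.797 m.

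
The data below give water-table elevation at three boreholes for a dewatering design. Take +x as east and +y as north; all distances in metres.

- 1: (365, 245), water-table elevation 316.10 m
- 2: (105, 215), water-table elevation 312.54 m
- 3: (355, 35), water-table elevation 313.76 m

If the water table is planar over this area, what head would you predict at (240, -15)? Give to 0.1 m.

With h = a·x + b·y + c and 1 as origin, the differences give:
  (-260)·a + (-30)·b = -3.56
  (-10)·a + (-210)·b = -2.34
Eliminate b (×(-210) and ×(-30), subtract): 54300·a = 677.400 → a = ∂h/∂x = +0.01248
Back-substitute: b = ∂h/∂y = +0.01055.
h(240, -15) = 316.10 + (+0.01248)·(-125) + (+0.01055)·(-260) = 316.10 -1.559 -2.743 = 311.798 m.

311.8 m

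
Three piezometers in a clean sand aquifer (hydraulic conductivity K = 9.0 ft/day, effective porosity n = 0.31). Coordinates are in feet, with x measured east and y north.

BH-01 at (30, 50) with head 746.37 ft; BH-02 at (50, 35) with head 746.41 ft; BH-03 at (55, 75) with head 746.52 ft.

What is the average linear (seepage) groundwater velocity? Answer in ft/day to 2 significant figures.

Taking BH-01 as reference: BH-02−BH-01 = (20, -15, +0.04); BH-03−BH-01 = (25, 25, +0.15).
Determinant of the coordinate differences = 20·25 − 25·(-15) = 875.
∂h/∂x = [(+0.04)·25 − (+0.15)·(-15)] / 875 = +0.003714
∂h/∂y = [20·(+0.15) − 25·(+0.04)] / 875 = +0.002286
|∇h| = √(0.003714² + 0.002286²) = 0.004361
Seepage velocity v = K·i/n = 9.0 × 0.004361 / 0.31 = 0.1266 ft/day.

0.13 ft/day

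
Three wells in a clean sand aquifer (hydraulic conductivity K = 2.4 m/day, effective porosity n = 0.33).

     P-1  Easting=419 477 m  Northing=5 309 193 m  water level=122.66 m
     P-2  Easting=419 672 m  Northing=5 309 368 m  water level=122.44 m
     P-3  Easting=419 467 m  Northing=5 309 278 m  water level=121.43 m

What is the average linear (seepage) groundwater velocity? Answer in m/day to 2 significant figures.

With h = a·x + b·y + c and P-1 as origin, the differences give:
  195·a + 175·b = -0.22
  (-10)·a + 85·b = -1.23
Eliminate b (×85 and ×175, subtract): 18325·a = 196.550 → a = ∂h/∂x = +0.01073
Back-substitute: b = ∂h/∂y = -0.01321.
|∇h| = √(0.01073² + -0.01321²) = 0.01702
Seepage velocity v = K·i/n = 2.4 × 0.01702 / 0.33 = 0.1238 m/day.

0.12 m/day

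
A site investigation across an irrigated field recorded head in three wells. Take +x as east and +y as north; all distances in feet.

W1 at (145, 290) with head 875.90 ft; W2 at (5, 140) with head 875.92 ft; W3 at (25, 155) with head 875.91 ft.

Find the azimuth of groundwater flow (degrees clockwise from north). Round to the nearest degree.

130°

With h = a·x + b·y + c and W1 as origin, the differences give:
  (-140)·a + (-150)·b = +0.02
  (-120)·a + (-135)·b = +0.01
Eliminate b (×(-135) and ×(-150), subtract): 900·a = -1.200 → a = ∂h/∂x = -0.001333
Back-substitute: b = ∂h/∂y = +0.001111.
Flow direction (−∇h) has components (+0.001333 E, -0.001111 N).
Azimuth = atan2(E, N) = atan2(+0.001333, -0.001111) = 129.8° ≈ 130°.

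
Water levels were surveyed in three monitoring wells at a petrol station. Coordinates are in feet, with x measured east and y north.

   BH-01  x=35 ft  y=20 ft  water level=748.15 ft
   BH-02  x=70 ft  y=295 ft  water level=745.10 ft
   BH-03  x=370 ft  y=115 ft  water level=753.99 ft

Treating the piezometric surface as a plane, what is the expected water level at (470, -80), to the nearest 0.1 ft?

Differences from BH-01: to BH-02 (Δx, Δy, Δh) = (35, 275, -3.05); to BH-03 = (335, 95, +5.84).
Determinant of the coordinate differences = 35·95 − 335·275 = -88800.
∂h/∂x = [(-3.05)·95 − (+5.84)·275] / -88800 = +0.02135
∂h/∂y = [35·(+5.84) − 335·(-3.05)] / -88800 = -0.01381
h(470, -80) = 748.15 + (+0.02135)·(435) + (-0.01381)·(-100) = 748.15 +9.287 +1.381 = 758.817 ft.

758.8 ft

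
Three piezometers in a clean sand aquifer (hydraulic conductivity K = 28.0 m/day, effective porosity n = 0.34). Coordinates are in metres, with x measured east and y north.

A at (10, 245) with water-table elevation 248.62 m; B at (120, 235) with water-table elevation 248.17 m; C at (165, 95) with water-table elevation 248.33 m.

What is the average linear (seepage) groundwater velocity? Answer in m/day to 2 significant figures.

0.41 m/day

Differences from A: to B (Δx, Δy, Δh) = (110, -10, -0.45); to C = (155, -150, -0.29).
Determinant of the coordinate differences = 110·(-150) − 155·(-10) = -14950.
∂h/∂x = [(-0.45)·(-150) − (-0.29)·(-10)] / -14950 = -0.004321
∂h/∂y = [110·(-0.29) − 155·(-0.45)] / -14950 = -0.002532
|∇h| = √(-0.004321² + -0.002532²) = 0.005008
Seepage velocity v = K·i/n = 28.0 × 0.005008 / 0.34 = 0.4124 m/day.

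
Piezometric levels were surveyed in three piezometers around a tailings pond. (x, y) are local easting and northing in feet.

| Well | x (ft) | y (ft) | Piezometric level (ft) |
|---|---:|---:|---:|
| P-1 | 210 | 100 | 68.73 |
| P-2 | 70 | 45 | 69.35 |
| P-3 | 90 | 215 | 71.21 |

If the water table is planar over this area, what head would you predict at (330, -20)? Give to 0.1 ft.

Differences from P-1: to P-2 (Δx, Δy, Δh) = (-140, -55, +0.62); to P-3 = (-120, 115, +2.48).
Solve a·Δx + b·Δy = Δh: det = (-140)·115 − (-120)·(-55) = -22700.
∂h/∂x = [(+0.62)·115 − (+2.48)·(-55)] / -22700 = -0.009150
∂h/∂y = [(-140)·(+2.48) − (-120)·(+0.62)] / -22700 = +0.01202
h(330, -20) = 68.73 + (-0.009150)·(120) + (+0.01202)·(-120) = 68.73 -1.098 -1.442 = 66.190 ft.

66.2 ft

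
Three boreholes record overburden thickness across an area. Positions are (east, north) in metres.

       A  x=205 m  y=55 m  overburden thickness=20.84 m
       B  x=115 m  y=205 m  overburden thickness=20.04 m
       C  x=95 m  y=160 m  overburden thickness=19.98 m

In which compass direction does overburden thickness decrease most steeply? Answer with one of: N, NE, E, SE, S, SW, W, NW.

Differences from A: to B (Δx, Δy, Δh) = (-90, 150, -0.80); to C = (-110, 105, -0.86).
Determinant of the coordinate differences = (-90)·105 − (-110)·150 = 7050.
∂d/∂x = [(-0.80)·105 − (-0.86)·150] / 7050 = +0.006383
∂d/∂y = [(-90)·(-0.86) − (-110)·(-0.80)] / 7050 = -0.001504
Steepest decrease is along −∇f = (-0.006383 E, +0.001504 N) → west.

W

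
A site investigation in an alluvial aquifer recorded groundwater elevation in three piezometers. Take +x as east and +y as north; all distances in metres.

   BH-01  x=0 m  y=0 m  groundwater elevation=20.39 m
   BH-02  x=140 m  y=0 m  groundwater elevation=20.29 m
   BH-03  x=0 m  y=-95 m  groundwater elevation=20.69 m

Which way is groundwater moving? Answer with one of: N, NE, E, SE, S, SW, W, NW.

N

∂h/∂x = (20.29 − 20.39) / (140 − 0) = -0.0007143
∂h/∂y = (20.69 − 20.39) / (-95 − 0) = -0.003158
Flow = −∇h = (+0.0007143 east, +0.003158 north), which points north.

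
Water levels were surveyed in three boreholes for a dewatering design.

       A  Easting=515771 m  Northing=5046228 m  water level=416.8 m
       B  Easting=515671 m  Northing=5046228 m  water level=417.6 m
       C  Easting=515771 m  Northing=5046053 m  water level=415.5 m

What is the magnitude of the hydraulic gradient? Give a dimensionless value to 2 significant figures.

∂h/∂x = (417.6 − 416.8) / (515671 − 515771) = -0.008000
∂h/∂y = (415.5 − 416.8) / (5046053 − 5046228) = +0.007429
|∇h| = √(-0.008000² + 0.007429²) = 0.01092

0.011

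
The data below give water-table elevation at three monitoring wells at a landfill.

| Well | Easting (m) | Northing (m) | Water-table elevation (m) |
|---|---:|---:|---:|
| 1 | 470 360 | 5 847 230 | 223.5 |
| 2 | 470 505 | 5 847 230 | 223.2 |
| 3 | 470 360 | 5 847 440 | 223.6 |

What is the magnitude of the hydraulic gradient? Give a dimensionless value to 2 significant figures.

0.0021

∂h/∂x = (223.2 − 223.5) / (470505 − 470360) = -0.002069
∂h/∂y = (223.6 − 223.5) / (5847440 − 5847230) = +0.0004762
|∇h| = √(-0.002069² + 0.0004762²) = 0.002123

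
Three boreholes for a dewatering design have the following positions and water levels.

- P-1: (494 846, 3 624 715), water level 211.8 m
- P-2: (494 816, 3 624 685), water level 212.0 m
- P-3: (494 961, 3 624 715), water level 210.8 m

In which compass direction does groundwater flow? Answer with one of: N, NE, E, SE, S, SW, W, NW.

E

Differences from P-1: to P-2 (Δx, Δy, Δh) = (-30, -30, +0.2); to P-3 = (115, 0, -1.0).
Solve a·Δx + b·Δy = Δh: det = (-30)·0 − 115·(-30) = 3450.
∂h/∂x = [(+0.2)·0 − (-1.0)·(-30)] / 3450 = -0.008696
∂h/∂y = [(-30)·(-1.0) − 115·(+0.2)] / 3450 = +0.002029
Flow = −∇h = (+0.008696 east, -0.002029 north), which points east.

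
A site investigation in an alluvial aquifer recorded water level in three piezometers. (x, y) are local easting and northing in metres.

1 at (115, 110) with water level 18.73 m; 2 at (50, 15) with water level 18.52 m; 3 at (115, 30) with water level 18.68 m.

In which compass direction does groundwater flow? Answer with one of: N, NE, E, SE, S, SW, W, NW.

W

With h = a·x + b·y + c and 1 as origin, the differences give:
  (-65)·a + (-95)·b = -0.21
  0·a + (-80)·b = -0.05
Eliminate b (×(-80) and ×(-95), subtract): 5200·a = 12.050 → a = ∂h/∂x = +0.002317
Back-substitute: b = ∂h/∂y = +0.0006250.
Flow = −∇h = (-0.002317 east, -0.0006250 north), which points west.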